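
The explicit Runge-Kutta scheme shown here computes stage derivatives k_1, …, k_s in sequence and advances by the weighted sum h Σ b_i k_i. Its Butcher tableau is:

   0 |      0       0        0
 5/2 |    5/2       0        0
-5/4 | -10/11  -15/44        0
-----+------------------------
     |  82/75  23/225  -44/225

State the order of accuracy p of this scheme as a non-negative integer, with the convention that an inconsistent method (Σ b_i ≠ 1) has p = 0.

b = (82/75, 23/225, -44/225)
c = (0, 5/2, -5/4)
Ac = (0, 0, -75/88)
Σ b_i: 82/75·1 + 23/225·1 + (-44/225)·1 = 1 ✓
b·c: 23/225·5/2 + (-44/225)·(-5/4) = 1/2 ✓
b·c²: 23/225·25/4 + (-44/225)·25/16 = 1/3 ✓
b·Ac: (-44/225)·(-75/88) = 1/6 ✓; 3 stages ⇒ order 3.

3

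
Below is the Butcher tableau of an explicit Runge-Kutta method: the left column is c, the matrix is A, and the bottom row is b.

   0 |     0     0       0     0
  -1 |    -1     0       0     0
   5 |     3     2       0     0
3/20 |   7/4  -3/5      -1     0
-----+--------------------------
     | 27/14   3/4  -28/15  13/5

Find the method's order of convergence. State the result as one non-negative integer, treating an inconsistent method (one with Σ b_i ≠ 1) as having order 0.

0

b = (27/14, 3/4, -28/15, 13/5)
c = (0, -1, 5, 3/20)
Ac = (0, 0, -2, -22/5)
Σ b_i: 27/14·1 + 3/4·1 + (-28/15)·1 + 13/5·1 = 1433/420 ≠ 1 ⇒ order 0.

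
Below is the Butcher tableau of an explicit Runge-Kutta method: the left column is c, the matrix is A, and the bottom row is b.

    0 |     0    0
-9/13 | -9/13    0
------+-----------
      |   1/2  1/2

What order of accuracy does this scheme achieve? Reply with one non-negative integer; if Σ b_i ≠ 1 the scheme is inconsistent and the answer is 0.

b = (1/2, 1/2)
c = (0, -9/13)
Σ b_i: 1/2·1 + 1/2·1 = 1 ✓
b·c: 1/2·(-9/13) = -9/26 ≠ 1/2 ⇒ order 1.

1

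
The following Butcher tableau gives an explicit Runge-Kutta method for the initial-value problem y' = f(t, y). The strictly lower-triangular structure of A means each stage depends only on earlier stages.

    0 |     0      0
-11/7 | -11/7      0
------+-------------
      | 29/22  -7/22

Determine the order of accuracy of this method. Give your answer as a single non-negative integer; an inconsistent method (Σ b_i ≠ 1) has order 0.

2

b = (29/22, -7/22)
c = (0, -11/7)
Σ b_i: 29/22·1 + (-7/22)·1 = 1 ✓
b·c: (-7/22)·(-11/7) = 1/2 ✓; 2 stages ⇒ order 2.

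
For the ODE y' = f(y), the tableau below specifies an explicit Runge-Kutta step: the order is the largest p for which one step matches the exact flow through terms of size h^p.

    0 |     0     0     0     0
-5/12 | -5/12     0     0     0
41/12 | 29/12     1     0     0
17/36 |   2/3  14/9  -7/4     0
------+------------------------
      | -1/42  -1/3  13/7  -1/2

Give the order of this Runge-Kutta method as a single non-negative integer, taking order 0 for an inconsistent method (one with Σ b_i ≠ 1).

b = (-1/42, -1/3, 13/7, -1/2)
c = (0, -5/12, 41/12, 17/36)
Ac = (0, 0, -5/12, -2863/432)
Σ b_i: (-1/42)·1 + (-1/3)·1 + 13/7·1 + (-1/2)·1 = 1 ✓
b·c: (-1/3)·(-5/12) + 13/7·41/12 + (-1/2)·17/36 = 3149/504 ≠ 1/2 ⇒ order 1.

1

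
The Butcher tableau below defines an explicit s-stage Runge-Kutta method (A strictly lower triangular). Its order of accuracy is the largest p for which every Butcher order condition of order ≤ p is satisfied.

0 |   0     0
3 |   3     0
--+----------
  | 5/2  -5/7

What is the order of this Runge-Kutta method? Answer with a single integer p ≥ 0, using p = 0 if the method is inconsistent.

b = (5/2, -5/7)
c = (0, 3)
Σ b_i: 5/2·1 + (-5/7)·1 = 25/14 ≠ 1 ⇒ order 0.

0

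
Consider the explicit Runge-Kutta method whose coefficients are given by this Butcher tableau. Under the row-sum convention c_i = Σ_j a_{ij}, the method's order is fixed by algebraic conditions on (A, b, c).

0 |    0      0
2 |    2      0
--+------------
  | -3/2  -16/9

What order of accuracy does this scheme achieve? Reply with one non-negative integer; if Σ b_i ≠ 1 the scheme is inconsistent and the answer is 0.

b = (-3/2, -16/9)
c = (0, 2)
Σ b_i: (-3/2)·1 + (-16/9)·1 = -59/18 ≠ 1 ⇒ order 0.

0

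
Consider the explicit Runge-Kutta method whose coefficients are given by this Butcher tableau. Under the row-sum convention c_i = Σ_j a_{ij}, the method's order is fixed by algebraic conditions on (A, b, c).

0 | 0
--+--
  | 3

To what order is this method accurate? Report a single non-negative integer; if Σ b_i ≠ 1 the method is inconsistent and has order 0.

0

b = (3)
c = (0)
Σ b_i: 3·1 = 3 ≠ 1 ⇒ order 0.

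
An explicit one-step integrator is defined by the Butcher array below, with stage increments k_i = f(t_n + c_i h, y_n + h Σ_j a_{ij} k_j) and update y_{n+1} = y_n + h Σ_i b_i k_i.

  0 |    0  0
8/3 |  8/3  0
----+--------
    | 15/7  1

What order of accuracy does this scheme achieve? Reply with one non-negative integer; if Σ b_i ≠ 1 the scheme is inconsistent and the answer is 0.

b = (15/7, 1)
c = (0, 8/3)
Σ b_i: 15/7·1 + 1·1 = 22/7 ≠ 1 ⇒ order 0.

0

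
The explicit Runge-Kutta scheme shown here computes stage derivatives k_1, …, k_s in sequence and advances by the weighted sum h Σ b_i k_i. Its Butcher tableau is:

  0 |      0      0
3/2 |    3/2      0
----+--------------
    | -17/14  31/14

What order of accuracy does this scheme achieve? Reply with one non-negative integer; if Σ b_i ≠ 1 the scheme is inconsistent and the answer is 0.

1

b = (-17/14, 31/14)
c = (0, 3/2)
Σ b_i: (-17/14)·1 + 31/14·1 = 1 ✓
b·c: 31/14·3/2 = 93/28 ≠ 1/2 ⇒ order 1.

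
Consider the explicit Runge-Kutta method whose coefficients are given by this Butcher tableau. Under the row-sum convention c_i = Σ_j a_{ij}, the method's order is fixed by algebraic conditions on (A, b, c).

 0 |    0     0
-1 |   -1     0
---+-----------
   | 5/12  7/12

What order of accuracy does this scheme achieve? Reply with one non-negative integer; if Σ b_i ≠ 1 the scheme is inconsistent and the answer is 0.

1

b = (5/12, 7/12)
c = (0, -1)
Σ b_i: 5/12·1 + 7/12·1 = 1 ✓
b·c: 7/12·(-1) = -7/12 ≠ 1/2 ⇒ order 1.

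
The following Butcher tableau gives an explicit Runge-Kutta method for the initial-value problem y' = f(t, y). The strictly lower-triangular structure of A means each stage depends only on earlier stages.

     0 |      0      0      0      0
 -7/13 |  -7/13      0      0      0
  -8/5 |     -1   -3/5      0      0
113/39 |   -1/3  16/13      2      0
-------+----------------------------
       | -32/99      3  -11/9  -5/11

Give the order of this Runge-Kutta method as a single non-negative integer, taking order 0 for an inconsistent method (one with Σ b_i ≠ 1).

b = (-32/99, 3, -11/9, -5/11)
c = (0, -7/13, -8/5, 113/39)
Ac = (0, 0, 21/65, -3264/845)
Σ b_i: (-32/99)·1 + 3·1 + (-11/9)·1 + (-5/11)·1 = 1 ✓
b·c: 3·(-7/13) + (-11/9)·(-8/5) + (-5/11)·113/39 = -6286/6435 ≠ 1/2 ⇒ order 1.

1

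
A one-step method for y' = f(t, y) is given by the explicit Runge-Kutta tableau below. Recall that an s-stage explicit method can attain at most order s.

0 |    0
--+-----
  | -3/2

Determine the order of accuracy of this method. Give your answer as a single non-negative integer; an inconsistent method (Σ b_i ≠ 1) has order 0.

b = (-3/2)
c = (0)
Σ b_i: (-3/2)·1 = -3/2 ≠ 1 ⇒ order 0.

0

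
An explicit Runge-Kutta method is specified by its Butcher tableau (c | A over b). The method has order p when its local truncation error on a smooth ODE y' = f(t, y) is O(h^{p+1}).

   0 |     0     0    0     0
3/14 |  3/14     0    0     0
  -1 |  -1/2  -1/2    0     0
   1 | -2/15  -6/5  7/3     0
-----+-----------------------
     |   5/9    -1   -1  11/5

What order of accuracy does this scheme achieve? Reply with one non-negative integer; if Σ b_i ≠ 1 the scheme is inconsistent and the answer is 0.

0

b = (5/9, -1, -1, 11/5)
c = (0, 3/14, -1, 1)
Ac = (0, 0, -3/28, -272/105)
Σ b_i: 5/9·1 + (-1)·1 + (-1)·1 + 11/5·1 = 34/45 ≠ 1 ⇒ order 0.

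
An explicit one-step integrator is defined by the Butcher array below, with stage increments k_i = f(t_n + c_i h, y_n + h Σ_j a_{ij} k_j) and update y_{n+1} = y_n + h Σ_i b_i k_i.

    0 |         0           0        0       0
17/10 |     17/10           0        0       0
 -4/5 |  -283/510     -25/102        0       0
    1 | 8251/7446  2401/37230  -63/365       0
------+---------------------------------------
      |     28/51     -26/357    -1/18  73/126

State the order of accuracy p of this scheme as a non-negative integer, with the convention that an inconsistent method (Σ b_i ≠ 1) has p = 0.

4

b = (28/51, -26/357, -1/18, 73/126)
c = (0, 17/10, -4/5, 1)
Ac = (0, 0, -5/12, 217/876)
Σ b_i: 28/51·1 + (-26/357)·1 + (-1/18)·1 + 73/126·1 = 1 ✓
b·c: (-26/357)·17/10 + (-1/18)·(-4/5) + 73/126·1 = 1/2 ✓
b·c²: (-26/357)·289/100 + (-1/18)·16/25 + 73/126·1 = 1/3 ✓
b·Ac: (-1/18)·(-5/12) + 73/126·217/876 = 1/6 ✓
b·c³: (-26/357)·4913/1000 + (-1/18)·(-64/125) + 73/126·1 = 1/4 ✓
b·(c∘Ac): (-1/18)·1/3 + 73/126·217/876 = 1/8 ✓
b·Ac²: (-1/18)·(-17/24) + 73/126·133/1752 = 1/12 ✓
b·A²c: 73/126·21/292 = 1/24 ✓; 4 stages ⇒ order 4.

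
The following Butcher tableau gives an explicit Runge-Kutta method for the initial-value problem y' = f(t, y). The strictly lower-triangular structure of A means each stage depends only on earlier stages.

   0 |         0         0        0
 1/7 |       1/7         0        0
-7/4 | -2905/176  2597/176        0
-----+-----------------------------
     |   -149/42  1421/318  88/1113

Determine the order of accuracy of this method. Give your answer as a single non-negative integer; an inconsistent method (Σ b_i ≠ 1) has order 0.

b = (-149/42, 1421/318, 88/1113)
c = (0, 1/7, -7/4)
Ac = (0, 0, 371/176)
Σ b_i: (-149/42)·1 + 1421/318·1 + 88/1113·1 = 1 ✓
b·c: 1421/318·1/7 + 88/1113·(-7/4) = 1/2 ✓
b·c²: 1421/318·1/49 + 88/1113·49/16 = 1/3 ✓
b·Ac: 88/1113·371/176 = 1/6 ✓; 3 stages ⇒ order 3.

3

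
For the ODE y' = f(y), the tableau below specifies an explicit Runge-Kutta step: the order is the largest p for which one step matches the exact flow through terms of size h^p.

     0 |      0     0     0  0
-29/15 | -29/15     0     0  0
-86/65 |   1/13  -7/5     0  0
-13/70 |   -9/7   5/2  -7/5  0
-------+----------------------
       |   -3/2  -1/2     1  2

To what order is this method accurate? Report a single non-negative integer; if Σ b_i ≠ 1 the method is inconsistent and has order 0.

b = (-3/2, -1/2, 1, 2)
c = (0, -29/15, -86/65, -13/70)
Ac = (0, 0, 203/75, -5813/1950)
Σ b_i: (-3/2)·1 + (-1/2)·1 + 1·1 + 2·1 = 1 ✓
b·c: (-1/2)·(-29/15) + 1·(-86/65) + 2·(-13/70) = -1987/2730 ≠ 1/2 ⇒ order 1.

1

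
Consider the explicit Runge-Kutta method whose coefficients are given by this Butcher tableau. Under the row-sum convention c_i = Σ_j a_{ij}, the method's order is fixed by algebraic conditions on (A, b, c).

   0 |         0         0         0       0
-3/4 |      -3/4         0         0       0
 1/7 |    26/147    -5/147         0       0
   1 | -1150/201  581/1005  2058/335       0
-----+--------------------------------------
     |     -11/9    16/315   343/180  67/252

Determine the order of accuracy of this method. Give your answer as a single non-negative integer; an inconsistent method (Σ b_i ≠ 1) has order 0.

b = (-11/9, 16/315, 343/180, 67/252)
c = (0, -3/4, 1/7, 1)
Ac = (0, 0, 5/196, 119/268)
Σ b_i: (-11/9)·1 + 16/315·1 + 343/180·1 + 67/252·1 = 1 ✓
b·c: 16/315·(-3/4) + 343/180·1/7 + 67/252·1 = 1/2 ✓
b·c²: 16/315·9/16 + 343/180·1/49 + 67/252·1 = 1/3 ✓
b·Ac: 343/180·5/196 + 67/252·119/268 = 1/6 ✓
b·c³: 16/315·(-27/64) + 343/180·1/343 + 67/252·1 = 1/4 ✓
b·(c∘Ac): 343/180·5/1372 + 67/252·119/268 = 1/8 ✓
b·Ac²: 343/180·(-15/784) + 67/252·483/1072 = 1/12 ✓
b·A²c: 67/252·21/134 = 1/24 ✓; 4 stages ⇒ order 4.

4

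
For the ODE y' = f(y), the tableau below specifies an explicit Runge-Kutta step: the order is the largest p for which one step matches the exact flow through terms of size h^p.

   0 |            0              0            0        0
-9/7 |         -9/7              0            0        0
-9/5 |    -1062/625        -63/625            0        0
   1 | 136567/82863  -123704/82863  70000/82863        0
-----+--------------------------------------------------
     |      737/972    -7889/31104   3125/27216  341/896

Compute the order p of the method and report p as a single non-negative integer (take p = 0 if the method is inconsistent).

4

b = (737/972, -7889/31104, 3125/27216, 341/896)
c = (0, -9/7, -9/5, 1)
Ac = (0, 0, 81/625, 136/341)
Σ b_i: 737/972·1 + (-7889/31104)·1 + 3125/27216·1 + 341/896·1 = 1 ✓
b·c: (-7889/31104)·(-9/7) + 3125/27216·(-9/5) + 341/896·1 = 1/2 ✓
b·c²: (-7889/31104)·81/49 + 3125/27216·81/25 + 341/896·1 = 1/3 ✓
b·Ac: 3125/27216·81/625 + 341/896·136/341 = 1/6 ✓
b·c³: (-7889/31104)·(-729/343) + 3125/27216·(-729/125) + 341/896·1 = 1/4 ✓
b·(c∘Ac): 3125/27216·(-729/3125) + 341/896·136/341 = 1/8 ✓
b·Ac²: 3125/27216·(-729/4375) + 341/896·1928/7161 = 1/12 ✓
b·A²c: 341/896·112/1023 = 1/24 ✓; 4 stages ⇒ order 4.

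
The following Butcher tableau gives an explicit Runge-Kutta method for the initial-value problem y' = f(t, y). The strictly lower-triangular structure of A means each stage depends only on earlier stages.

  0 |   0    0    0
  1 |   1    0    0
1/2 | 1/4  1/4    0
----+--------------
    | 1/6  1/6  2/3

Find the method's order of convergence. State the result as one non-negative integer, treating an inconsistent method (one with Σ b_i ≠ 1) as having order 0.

b = (1/6, 1/6, 2/3)
c = (0, 1, 1/2)
Ac = (0, 0, 1/4)
Σ b_i: 1/6·1 + 1/6·1 + 2/3·1 = 1 ✓
b·c: 1/6·1 + 2/3·1/2 = 1/2 ✓
b·c²: 1/6·1 + 2/3·1/4 = 1/3 ✓
b·Ac: 2/3·1/4 = 1/6 ✓; 3 stages ⇒ order 3.

3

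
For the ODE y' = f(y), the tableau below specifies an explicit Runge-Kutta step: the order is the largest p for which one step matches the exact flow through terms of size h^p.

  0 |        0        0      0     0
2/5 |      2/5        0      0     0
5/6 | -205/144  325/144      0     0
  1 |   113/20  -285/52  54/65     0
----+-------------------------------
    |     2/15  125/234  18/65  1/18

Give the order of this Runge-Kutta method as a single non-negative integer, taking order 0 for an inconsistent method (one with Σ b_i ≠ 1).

4

b = (2/15, 125/234, 18/65, 1/18)
c = (0, 2/5, 5/6, 1)
Ac = (0, 0, 65/72, -3/2)
Σ b_i: 2/15·1 + 125/234·1 + 18/65·1 + 1/18·1 = 1 ✓
b·c: 125/234·2/5 + 18/65·5/6 + 1/18·1 = 1/2 ✓
b·c²: 125/234·4/25 + 18/65·25/36 + 1/18·1 = 1/3 ✓
b·Ac: 18/65·65/72 + 1/18·(-3/2) = 1/6 ✓
b·c³: 125/234·8/125 + 18/65·125/216 + 1/18·1 = 1/4 ✓
b·(c∘Ac): 18/65·325/432 + 1/18·(-3/2) = 1/8 ✓
b·Ac²: 18/65·13/36 + 1/18·(-3/10) = 1/12 ✓
b·A²c: 1/18·3/4 = 1/24 ✓; 4 stages ⇒ order 4.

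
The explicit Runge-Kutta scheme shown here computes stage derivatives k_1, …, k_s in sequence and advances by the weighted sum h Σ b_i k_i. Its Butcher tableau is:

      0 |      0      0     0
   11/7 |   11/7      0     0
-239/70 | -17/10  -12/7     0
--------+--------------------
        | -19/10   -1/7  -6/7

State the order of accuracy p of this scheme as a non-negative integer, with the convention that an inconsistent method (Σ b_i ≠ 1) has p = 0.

0

b = (-19/10, -1/7, -6/7)
c = (0, 11/7, -239/70)
Ac = (0, 0, -132/49)
Σ b_i: (-19/10)·1 + (-1/7)·1 + (-6/7)·1 = -29/10 ≠ 1 ⇒ order 0.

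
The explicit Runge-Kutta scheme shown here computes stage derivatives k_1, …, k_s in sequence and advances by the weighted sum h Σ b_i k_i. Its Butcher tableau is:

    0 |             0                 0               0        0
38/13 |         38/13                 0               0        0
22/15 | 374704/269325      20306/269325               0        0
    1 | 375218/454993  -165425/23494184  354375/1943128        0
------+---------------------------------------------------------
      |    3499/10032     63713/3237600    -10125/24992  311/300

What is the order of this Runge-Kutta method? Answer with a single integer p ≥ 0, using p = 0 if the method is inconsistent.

4

b = (3499/10032, 63713/3237600, -10125/24992, 311/300)
c = (0, 38/13, 22/15, 1)
Ac = (0, 0, 3124/14175, 1075/4354)
Σ b_i: 3499/10032·1 + 63713/3237600·1 + (-10125/24992)·1 + 311/300·1 = 1 ✓
b·c: 63713/3237600·38/13 + (-10125/24992)·22/15 + 311/300·1 = 1/2 ✓
b·c²: 63713/3237600·1444/169 + (-10125/24992)·484/225 + 311/300·1 = 1/3 ✓
b·Ac: (-10125/24992)·3124/14175 + 311/300·1075/4354 = 1/6 ✓
b·c³: 63713/3237600·54872/2197 + (-10125/24992)·10648/3375 + 311/300·1 = 1/4 ✓
b·(c∘Ac): (-10125/24992)·68728/212625 + 311/300·1075/4354 = 1/8 ✓
b·Ac²: (-10125/24992)·118712/184275 + 311/300·9400/28301 = 1/12 ✓
b·A²c: 311/300·25/622 = 1/24 ✓; 4 stages ⇒ order 4.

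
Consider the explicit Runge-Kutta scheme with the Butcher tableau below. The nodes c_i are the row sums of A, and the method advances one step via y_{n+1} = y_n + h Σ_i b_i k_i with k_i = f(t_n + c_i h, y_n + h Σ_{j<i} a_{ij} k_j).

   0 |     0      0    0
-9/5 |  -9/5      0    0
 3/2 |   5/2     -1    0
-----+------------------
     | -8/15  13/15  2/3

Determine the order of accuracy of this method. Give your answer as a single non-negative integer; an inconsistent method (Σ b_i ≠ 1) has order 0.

b = (-8/15, 13/15, 2/3)
c = (0, -9/5, 3/2)
Ac = (0, 0, 9/5)
Σ b_i: (-8/15)·1 + 13/15·1 + 2/3·1 = 1 ✓
b·c: 13/15·(-9/5) + 2/3·3/2 = -14/25 ≠ 1/2 ⇒ order 1.

1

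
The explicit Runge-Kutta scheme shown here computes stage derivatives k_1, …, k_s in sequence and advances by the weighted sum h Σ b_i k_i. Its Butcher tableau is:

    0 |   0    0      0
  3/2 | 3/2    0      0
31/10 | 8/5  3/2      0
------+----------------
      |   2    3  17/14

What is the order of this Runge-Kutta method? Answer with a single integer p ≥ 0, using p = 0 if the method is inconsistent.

b = (2, 3, 17/14)
c = (0, 3/2, 31/10)
Ac = (0, 0, 9/4)
Σ b_i: 2·1 + 3·1 + 17/14·1 = 87/14 ≠ 1 ⇒ order 0.

0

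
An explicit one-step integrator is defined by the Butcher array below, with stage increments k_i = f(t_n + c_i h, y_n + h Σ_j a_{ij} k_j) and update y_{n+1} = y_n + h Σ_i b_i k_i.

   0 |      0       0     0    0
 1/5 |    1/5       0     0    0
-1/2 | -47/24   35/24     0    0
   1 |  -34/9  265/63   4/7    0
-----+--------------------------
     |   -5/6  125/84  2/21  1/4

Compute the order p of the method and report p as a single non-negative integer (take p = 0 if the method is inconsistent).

b = (-5/6, 125/84, 2/21, 1/4)
c = (0, 1/5, -1/2, 1)
Ac = (0, 0, 7/24, 5/9)
Σ b_i: (-5/6)·1 + 125/84·1 + 2/21·1 + 1/4·1 = 1 ✓
b·c: 125/84·1/5 + 2/21·(-1/2) + 1/4·1 = 1/2 ✓
b·c²: 125/84·1/25 + 2/21·1/4 + 1/4·1 = 1/3 ✓
b·Ac: 2/21·7/24 + 1/4·5/9 = 1/6 ✓
b·c³: 125/84·1/125 + 2/21·(-1/8) + 1/4·1 = 1/4 ✓
b·(c∘Ac): 2/21·(-7/48) + 1/4·5/9 = 1/8 ✓
b·Ac²: 2/21·7/120 + 1/4·14/45 = 1/12 ✓
b·A²c: 1/4·1/6 = 1/24 ✓; 4 stages ⇒ order 4.

4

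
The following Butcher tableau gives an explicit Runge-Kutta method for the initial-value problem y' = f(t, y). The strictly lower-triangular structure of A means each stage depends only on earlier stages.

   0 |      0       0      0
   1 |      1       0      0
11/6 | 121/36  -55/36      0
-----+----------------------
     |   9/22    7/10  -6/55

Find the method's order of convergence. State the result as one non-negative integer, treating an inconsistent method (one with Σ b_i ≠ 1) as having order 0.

3

b = (9/22, 7/10, -6/55)
c = (0, 1, 11/6)
Ac = (0, 0, -55/36)
Σ b_i: 9/22·1 + 7/10·1 + (-6/55)·1 = 1 ✓
b·c: 7/10·1 + (-6/55)·11/6 = 1/2 ✓
b·c²: 7/10·1 + (-6/55)·121/36 = 1/3 ✓
b·Ac: (-6/55)·(-55/36) = 1/6 ✓; 3 stages ⇒ order 3.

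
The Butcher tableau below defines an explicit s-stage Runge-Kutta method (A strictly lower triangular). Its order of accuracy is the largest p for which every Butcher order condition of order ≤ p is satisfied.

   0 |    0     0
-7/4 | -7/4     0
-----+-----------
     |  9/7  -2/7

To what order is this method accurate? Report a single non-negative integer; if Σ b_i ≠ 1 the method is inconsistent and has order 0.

b = (9/7, -2/7)
c = (0, -7/4)
Σ b_i: 9/7·1 + (-2/7)·1 = 1 ✓
b·c: (-2/7)·(-7/4) = 1/2 ✓; 2 stages ⇒ order 2.

2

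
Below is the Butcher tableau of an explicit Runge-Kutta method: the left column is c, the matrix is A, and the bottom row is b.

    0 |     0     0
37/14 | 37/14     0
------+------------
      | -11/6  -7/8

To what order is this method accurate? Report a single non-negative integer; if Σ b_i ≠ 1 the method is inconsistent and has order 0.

b = (-11/6, -7/8)
c = (0, 37/14)
Σ b_i: (-11/6)·1 + (-7/8)·1 = -65/24 ≠ 1 ⇒ order 0.

0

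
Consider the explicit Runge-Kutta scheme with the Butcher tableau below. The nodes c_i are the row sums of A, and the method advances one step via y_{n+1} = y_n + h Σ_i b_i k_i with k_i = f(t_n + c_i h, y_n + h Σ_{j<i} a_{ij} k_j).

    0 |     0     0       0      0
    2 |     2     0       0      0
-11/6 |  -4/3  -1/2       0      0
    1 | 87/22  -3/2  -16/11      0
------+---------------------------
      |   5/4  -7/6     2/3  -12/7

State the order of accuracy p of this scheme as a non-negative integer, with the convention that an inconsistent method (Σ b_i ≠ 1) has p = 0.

b = (5/4, -7/6, 2/3, -12/7)
c = (0, 2, -11/6, 1)
Ac = (0, 0, -1, -1/3)
Σ b_i: 5/4·1 + (-7/6)·1 + 2/3·1 + (-12/7)·1 = -27/28 ≠ 1 ⇒ order 0.

0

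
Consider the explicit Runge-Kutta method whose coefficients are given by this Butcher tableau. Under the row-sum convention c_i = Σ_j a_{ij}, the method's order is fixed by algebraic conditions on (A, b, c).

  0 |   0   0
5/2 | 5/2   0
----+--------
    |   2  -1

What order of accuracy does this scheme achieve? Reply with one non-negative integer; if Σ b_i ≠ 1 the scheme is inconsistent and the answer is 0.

b = (2, -1)
c = (0, 5/2)
Σ b_i: 2·1 + (-1)·1 = 1 ✓
b·c: (-1)·5/2 = -5/2 ≠ 1/2 ⇒ order 1.

1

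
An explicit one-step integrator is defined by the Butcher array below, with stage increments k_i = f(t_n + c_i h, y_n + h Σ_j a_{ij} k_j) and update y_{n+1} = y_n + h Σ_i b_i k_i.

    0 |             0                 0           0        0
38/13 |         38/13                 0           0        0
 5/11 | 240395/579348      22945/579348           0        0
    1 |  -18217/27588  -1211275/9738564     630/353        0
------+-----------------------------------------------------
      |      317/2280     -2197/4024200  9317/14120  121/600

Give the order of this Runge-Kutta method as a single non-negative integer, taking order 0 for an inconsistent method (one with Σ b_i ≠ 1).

b = (317/2280, -2197/4024200, 9317/14120, 121/600)
c = (0, 38/13, 5/11, 1)
Ac = (0, 0, 1765/15246, 325/726)
Σ b_i: 317/2280·1 + (-2197/4024200)·1 + 9317/14120·1 + 121/600·1 = 1 ✓
b·c: (-2197/4024200)·38/13 + 9317/14120·5/11 + 121/600·1 = 1/2 ✓
b·c²: (-2197/4024200)·1444/169 + 9317/14120·25/121 + 121/600·1 = 1/3 ✓
b·Ac: 9317/14120·1765/15246 + 121/600·325/726 = 1/6 ✓
b·c³: (-2197/4024200)·54872/2197 + 9317/14120·125/1331 + 121/600·1 = 1/4 ✓
b·(c∘Ac): 9317/14120·8825/167706 + 121/600·325/726 = 1/8 ✓
b·Ac²: 9317/14120·33535/99099 + 121/600·(-3275/4719) = 1/12 ✓
b·A²c: 121/600·25/121 = 1/24 ✓; 4 stages ⇒ order 4.

4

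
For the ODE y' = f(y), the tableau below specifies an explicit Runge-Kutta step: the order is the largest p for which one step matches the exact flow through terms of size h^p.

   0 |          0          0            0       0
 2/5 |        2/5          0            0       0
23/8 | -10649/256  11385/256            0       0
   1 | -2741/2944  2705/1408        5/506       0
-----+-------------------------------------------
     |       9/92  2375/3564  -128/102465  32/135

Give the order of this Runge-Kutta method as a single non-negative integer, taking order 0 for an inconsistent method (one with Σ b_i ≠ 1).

4

b = (9/92, 2375/3564, -128/102465, 32/135)
c = (0, 2/5, 23/8, 1)
Ac = (0, 0, 2277/128, 51/64)
Σ b_i: 9/92·1 + 2375/3564·1 + (-128/102465)·1 + 32/135·1 = 1 ✓
b·c: 2375/3564·2/5 + (-128/102465)·23/8 + 32/135·1 = 1/2 ✓
b·c²: 2375/3564·4/25 + (-128/102465)·529/64 + 32/135·1 = 1/3 ✓
b·Ac: (-128/102465)·2277/128 + 32/135·51/64 = 1/6 ✓
b·c³: 2375/3564·8/125 + (-128/102465)·12167/512 + 32/135·1 = 1/4 ✓
b·(c∘Ac): (-128/102465)·52371/1024 + 32/135·51/64 = 1/8 ✓
b·Ac²: (-128/102465)·2277/320 + 32/135·249/640 = 1/12 ✓
b·A²c: 32/135·45/256 = 1/24 ✓; 4 stages ⇒ order 4.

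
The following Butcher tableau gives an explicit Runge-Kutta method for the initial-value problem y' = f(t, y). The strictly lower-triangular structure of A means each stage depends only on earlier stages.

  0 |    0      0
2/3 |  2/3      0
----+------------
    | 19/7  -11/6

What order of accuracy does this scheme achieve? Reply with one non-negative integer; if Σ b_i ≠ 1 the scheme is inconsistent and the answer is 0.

b = (19/7, -11/6)
c = (0, 2/3)
Σ b_i: 19/7·1 + (-11/6)·1 = 37/42 ≠ 1 ⇒ order 0.

0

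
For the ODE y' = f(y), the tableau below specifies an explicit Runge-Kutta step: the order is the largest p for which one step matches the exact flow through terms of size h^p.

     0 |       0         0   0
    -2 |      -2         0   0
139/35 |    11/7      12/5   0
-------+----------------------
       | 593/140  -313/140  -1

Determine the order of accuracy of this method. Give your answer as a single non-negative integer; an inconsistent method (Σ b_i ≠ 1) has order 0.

2

b = (593/140, -313/140, -1)
c = (0, -2, 139/35)
Ac = (0, 0, -24/5)
Σ b_i: 593/140·1 + (-313/140)·1 + (-1)·1 = 1 ✓
b·c: (-313/140)·(-2) + (-1)·139/35 = 1/2 ✓
b·c²: (-313/140)·4 + (-1)·19321/1225 = -30276/1225 ≠ 1/3 ⇒ order 2.
b·Ac: (-1)·(-24/5) = 24/5 ≠ 1/6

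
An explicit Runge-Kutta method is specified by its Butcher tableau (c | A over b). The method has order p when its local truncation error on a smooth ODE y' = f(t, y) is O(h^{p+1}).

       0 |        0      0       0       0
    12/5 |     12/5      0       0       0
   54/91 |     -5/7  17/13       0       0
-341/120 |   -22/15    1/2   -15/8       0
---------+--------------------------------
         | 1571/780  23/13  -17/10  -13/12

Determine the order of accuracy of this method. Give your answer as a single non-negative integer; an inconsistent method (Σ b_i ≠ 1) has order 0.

b = (1571/780, 23/13, -17/10, -13/12)
c = (0, 12/5, 54/91, -341/120)
Ac = (0, 0, 204/65, 159/1820)
Σ b_i: 1571/780·1 + 23/13·1 + (-17/10)·1 + (-13/12)·1 = 1 ✓
b·c: 23/13·12/5 + (-17/10)·54/91 + (-13/12)·(-341/120) = 827627/131040 ≠ 1/2 ⇒ order 1.

1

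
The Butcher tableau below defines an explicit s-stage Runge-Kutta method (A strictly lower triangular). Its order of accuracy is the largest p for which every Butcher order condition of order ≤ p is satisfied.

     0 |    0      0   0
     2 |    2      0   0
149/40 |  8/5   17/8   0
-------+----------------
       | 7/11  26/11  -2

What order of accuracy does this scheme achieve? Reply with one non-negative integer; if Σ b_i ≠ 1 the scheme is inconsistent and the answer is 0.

1

b = (7/11, 26/11, -2)
c = (0, 2, 149/40)
Ac = (0, 0, 17/4)
Σ b_i: 7/11·1 + 26/11·1 + (-2)·1 = 1 ✓
b·c: 26/11·2 + (-2)·149/40 = -599/220 ≠ 1/2 ⇒ order 1.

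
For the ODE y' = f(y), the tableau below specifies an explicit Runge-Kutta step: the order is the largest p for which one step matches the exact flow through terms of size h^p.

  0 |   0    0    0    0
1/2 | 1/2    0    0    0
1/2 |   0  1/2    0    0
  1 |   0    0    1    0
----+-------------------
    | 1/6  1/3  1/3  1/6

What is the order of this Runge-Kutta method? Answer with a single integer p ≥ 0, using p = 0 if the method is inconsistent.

b = (1/6, 1/3, 1/3, 1/6)
c = (0, 1/2, 1/2, 1)
Ac = (0, 0, 1/4, 1/2)
Σ b_i: 1/6·1 + 1/3·1 + 1/3·1 + 1/6·1 = 1 ✓
b·c: 1/3·1/2 + 1/3·1/2 + 1/6·1 = 1/2 ✓
b·c²: 1/3·1/4 + 1/3·1/4 + 1/6·1 = 1/3 ✓
b·Ac: 1/3·1/4 + 1/6·1/2 = 1/6 ✓
b·c³: 1/3·1/8 + 1/3·1/8 + 1/6·1 = 1/4 ✓
b·(c∘Ac): 1/3·1/8 + 1/6·1/2 = 1/8 ✓
b·Ac²: 1/3·1/8 + 1/6·1/4 = 1/12 ✓
b·A²c: 1/6·1/4 = 1/24 ✓; 4 stages ⇒ order 4.

4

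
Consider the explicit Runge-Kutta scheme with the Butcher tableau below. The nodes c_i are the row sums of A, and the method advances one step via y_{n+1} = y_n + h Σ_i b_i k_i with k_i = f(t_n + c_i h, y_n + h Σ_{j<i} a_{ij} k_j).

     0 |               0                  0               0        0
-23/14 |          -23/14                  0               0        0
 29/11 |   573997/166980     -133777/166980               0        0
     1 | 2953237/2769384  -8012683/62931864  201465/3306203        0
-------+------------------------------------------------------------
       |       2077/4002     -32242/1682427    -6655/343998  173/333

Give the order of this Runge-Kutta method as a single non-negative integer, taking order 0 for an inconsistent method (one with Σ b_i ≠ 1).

b = (2077/4002, -32242/1682427, -6655/343998, 173/333)
c = (0, -23/14, 29/11, 1)
Ac = (0, 0, 19111/14520, 3071/8304)
Σ b_i: 2077/4002·1 + (-32242/1682427)·1 + (-6655/343998)·1 + 173/333·1 = 1 ✓
b·c: (-32242/1682427)·(-23/14) + (-6655/343998)·29/11 + 173/333·1 = 1/2 ✓
b·c²: (-32242/1682427)·529/196 + (-6655/343998)·841/121 + 173/333·1 = 1/3 ✓
b·Ac: (-6655/343998)·19111/14520 + 173/333·3071/8304 = 1/6 ✓
b·c³: (-32242/1682427)·(-12167/2744) + (-6655/343998)·24389/1331 + 173/333·1 = 1/4 ✓
b·(c∘Ac): (-6655/343998)·554219/159720 + 173/333·3071/8304 = 1/8 ✓
b·Ac²: (-6655/343998)·(-439553/203280) + 173/333·9287/116256 = 1/12 ✓
b·A²c: 173/333·111/1384 = 1/24 ✓; 4 stages ⇒ order 4.

4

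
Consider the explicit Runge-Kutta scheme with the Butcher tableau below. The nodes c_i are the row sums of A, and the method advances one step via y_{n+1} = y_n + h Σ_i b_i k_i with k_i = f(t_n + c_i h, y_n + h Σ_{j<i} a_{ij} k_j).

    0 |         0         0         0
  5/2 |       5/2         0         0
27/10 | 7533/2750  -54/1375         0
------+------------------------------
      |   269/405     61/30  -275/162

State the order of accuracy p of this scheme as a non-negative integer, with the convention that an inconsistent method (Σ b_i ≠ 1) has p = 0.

3

b = (269/405, 61/30, -275/162)
c = (0, 5/2, 27/10)
Ac = (0, 0, -27/275)
Σ b_i: 269/405·1 + 61/30·1 + (-275/162)·1 = 1 ✓
b·c: 61/30·5/2 + (-275/162)·27/10 = 1/2 ✓
b·c²: 61/30·25/4 + (-275/162)·729/100 = 1/3 ✓
b·Ac: (-275/162)·(-27/275) = 1/6 ✓; 3 stages ⇒ order 3.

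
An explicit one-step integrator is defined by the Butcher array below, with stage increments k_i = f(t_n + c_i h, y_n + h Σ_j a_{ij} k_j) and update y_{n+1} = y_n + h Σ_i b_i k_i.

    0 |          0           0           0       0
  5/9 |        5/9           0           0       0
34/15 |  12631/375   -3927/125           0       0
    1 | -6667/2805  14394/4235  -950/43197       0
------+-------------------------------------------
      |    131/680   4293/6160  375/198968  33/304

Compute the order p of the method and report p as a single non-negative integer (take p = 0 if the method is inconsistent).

b = (131/680, 4293/6160, 375/198968, 33/304)
c = (0, 5/9, 34/15, 1)
Ac = (0, 0, -1309/75, 182/99)
Σ b_i: 131/680·1 + 4293/6160·1 + 375/198968·1 + 33/304·1 = 1 ✓
b·c: 4293/6160·5/9 + 375/198968·34/15 + 33/304·1 = 1/2 ✓
b·c²: 4293/6160·25/81 + 375/198968·1156/225 + 33/304·1 = 1/3 ✓
b·Ac: 375/198968·(-1309/75) + 33/304·182/99 = 1/6 ✓
b·c³: 4293/6160·125/729 + 375/198968·39304/3375 + 33/304·1 = 1/4 ✓
b·(c∘Ac): 375/198968·(-44506/1125) + 33/304·182/99 = 1/8 ✓
b·Ac²: 375/198968·(-1309/135) + 33/304·278/297 = 1/12 ✓
b·A²c: 33/304·38/99 = 1/24 ✓; 4 stages ⇒ order 4.

4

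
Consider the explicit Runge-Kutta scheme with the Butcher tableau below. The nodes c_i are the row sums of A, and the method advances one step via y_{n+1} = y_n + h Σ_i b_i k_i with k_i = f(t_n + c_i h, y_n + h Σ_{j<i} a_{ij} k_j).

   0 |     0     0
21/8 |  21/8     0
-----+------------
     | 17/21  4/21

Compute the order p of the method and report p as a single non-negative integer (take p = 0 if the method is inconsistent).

b = (17/21, 4/21)
c = (0, 21/8)
Σ b_i: 17/21·1 + 4/21·1 = 1 ✓
b·c: 4/21·21/8 = 1/2 ✓; 2 stages ⇒ order 2.

2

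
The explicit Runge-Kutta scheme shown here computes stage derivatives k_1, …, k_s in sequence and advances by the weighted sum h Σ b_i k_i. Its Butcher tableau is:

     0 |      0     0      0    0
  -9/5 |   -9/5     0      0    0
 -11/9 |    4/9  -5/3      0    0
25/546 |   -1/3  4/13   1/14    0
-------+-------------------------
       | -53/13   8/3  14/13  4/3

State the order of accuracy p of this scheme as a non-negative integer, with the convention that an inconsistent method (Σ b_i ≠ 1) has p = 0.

1

b = (-53/13, 8/3, 14/13, 4/3)
c = (0, -9/5, -11/9, 25/546)
Ac = (0, 0, 3, -5251/8190)
Σ b_i: (-53/13)·1 + 8/3·1 + 14/13·1 + 4/3·1 = 1 ✓
b·c: 8/3·(-9/5) + 14/13·(-11/9) + 4/3·25/546 = -24796/4095 ≠ 1/2 ⇒ order 1.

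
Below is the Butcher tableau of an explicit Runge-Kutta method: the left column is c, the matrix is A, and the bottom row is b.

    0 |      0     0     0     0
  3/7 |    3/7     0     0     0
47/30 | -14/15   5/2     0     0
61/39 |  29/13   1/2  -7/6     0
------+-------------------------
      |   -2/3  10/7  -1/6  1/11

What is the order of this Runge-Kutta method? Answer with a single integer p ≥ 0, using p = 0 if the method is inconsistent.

0

b = (-2/3, 10/7, -1/6, 1/11)
c = (0, 3/7, 47/30, 61/39)
Ac = (0, 0, 15/14, -2033/1260)
Σ b_i: (-2/3)·1 + 10/7·1 + (-1/6)·1 + 1/11·1 = 317/462 ≠ 1 ⇒ order 0.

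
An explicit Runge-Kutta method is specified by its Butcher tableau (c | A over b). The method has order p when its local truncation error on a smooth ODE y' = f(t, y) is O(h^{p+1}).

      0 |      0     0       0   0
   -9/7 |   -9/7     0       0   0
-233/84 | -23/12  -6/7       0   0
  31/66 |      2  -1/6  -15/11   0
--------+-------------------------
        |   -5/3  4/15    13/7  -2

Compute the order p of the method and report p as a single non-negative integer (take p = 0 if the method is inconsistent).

0

b = (-5/3, 4/15, 13/7, -2)
c = (0, -9/7, -233/84, 31/66)
Ac = (0, 0, 54/49, 1231/308)
Σ b_i: (-5/3)·1 + 4/15·1 + 13/7·1 + (-2)·1 = -54/35 ≠ 1 ⇒ order 0.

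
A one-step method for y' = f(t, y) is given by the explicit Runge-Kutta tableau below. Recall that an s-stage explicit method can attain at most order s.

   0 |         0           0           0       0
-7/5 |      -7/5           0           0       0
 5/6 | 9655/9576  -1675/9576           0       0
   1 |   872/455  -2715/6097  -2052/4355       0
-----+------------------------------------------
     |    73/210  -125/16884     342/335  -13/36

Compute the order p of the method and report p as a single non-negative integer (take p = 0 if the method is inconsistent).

b = (73/210, -125/16884, 342/335, -13/36)
c = (0, -7/5, 5/6, 1)
Ac = (0, 0, 335/1368, 3/13)
Σ b_i: 73/210·1 + (-125/16884)·1 + 342/335·1 + (-13/36)·1 = 1 ✓
b·c: (-125/16884)·(-7/5) + 342/335·5/6 + (-13/36)·1 = 1/2 ✓
b·c²: (-125/16884)·49/25 + 342/335·25/36 + (-13/36)·1 = 1/3 ✓
b·Ac: 342/335·335/1368 + (-13/36)·3/13 = 1/6 ✓
b·c³: (-125/16884)·(-343/125) + 342/335·125/216 + (-13/36)·1 = 1/4 ✓
b·(c∘Ac): 342/335·1675/8208 + (-13/36)·3/13 = 1/8 ✓
b·Ac²: 342/335·(-469/1368) + (-13/36)·(-6/5) = 1/12 ✓
b·A²c: (-13/36)·(-3/26) = 1/24 ✓; 4 stages ⇒ order 4.

4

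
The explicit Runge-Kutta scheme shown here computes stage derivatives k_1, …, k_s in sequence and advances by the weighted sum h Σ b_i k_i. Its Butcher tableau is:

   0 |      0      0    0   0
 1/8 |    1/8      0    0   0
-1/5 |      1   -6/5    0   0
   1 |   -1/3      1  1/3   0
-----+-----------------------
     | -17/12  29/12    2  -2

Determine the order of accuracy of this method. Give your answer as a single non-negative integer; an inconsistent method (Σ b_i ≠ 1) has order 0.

b = (-17/12, 29/12, 2, -2)
c = (0, 1/8, -1/5, 1)
Ac = (0, 0, -3/20, 7/120)
Σ b_i: (-17/12)·1 + 29/12·1 + 2·1 + (-2)·1 = 1 ✓
b·c: 29/12·1/8 + 2·(-1/5) + (-2)·1 = -1007/480 ≠ 1/2 ⇒ order 1.

1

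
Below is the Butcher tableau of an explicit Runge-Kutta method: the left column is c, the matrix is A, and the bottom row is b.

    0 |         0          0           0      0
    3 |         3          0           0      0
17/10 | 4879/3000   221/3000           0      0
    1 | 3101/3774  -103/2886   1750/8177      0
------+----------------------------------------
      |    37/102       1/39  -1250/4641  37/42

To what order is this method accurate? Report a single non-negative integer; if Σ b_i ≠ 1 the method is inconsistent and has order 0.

4

b = (37/102, 1/39, -1250/4641, 37/42)
c = (0, 3, 17/10, 1)
Ac = (0, 0, 221/1000, 19/74)
Σ b_i: 37/102·1 + 1/39·1 + (-1250/4641)·1 + 37/42·1 = 1 ✓
b·c: 1/39·3 + (-1250/4641)·17/10 + 37/42·1 = 1/2 ✓
b·c²: 1/39·9 + (-1250/4641)·289/100 + 37/42·1 = 1/3 ✓
b·Ac: (-1250/4641)·221/1000 + 37/42·19/74 = 1/6 ✓
b·c³: 1/39·27 + (-1250/4641)·4913/1000 + 37/42·1 = 1/4 ✓
b·(c∘Ac): (-1250/4641)·3757/10000 + 37/42·19/74 = 1/8 ✓
b·Ac²: (-1250/4641)·663/1000 + 37/42·11/37 = 1/12 ✓
b·A²c: 37/42·7/148 = 1/24 ✓; 4 stages ⇒ order 4.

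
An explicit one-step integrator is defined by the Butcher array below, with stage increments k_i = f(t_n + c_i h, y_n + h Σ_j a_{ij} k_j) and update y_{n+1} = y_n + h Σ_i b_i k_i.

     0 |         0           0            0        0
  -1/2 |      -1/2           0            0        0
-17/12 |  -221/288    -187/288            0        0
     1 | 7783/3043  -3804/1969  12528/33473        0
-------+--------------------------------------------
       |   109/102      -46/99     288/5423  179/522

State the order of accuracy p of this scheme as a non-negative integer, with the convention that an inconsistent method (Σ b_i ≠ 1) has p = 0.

4

b = (109/102, -46/99, 288/5423, 179/522)
c = (0, -1/2, -17/12, 1)
Ac = (0, 0, 187/576, 78/179)
Σ b_i: 109/102·1 + (-46/99)·1 + 288/5423·1 + 179/522·1 = 1 ✓
b·c: (-46/99)·(-1/2) + 288/5423·(-17/12) + 179/522·1 = 1/2 ✓
b·c²: (-46/99)·1/4 + 288/5423·289/144 + 179/522·1 = 1/3 ✓
b·Ac: 288/5423·187/576 + 179/522·78/179 = 1/6 ✓
b·c³: (-46/99)·(-1/8) + 288/5423·(-4913/1728) + 179/522·1 = 1/4 ✓
b·(c∘Ac): 288/5423·(-3179/6912) + 179/522·78/179 = 1/8 ✓
b·Ac²: 288/5423·(-187/1152) + 179/522·48/179 = 1/12 ✓
b·A²c: 179/522·87/716 = 1/24 ✓; 4 stages ⇒ order 4.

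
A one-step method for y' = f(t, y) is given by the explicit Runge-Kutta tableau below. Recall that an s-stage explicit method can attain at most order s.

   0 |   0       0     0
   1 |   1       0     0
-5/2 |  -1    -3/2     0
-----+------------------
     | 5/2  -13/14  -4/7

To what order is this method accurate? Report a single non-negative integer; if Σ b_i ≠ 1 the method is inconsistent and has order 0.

2

b = (5/2, -13/14, -4/7)
c = (0, 1, -5/2)
Ac = (0, 0, -3/2)
Σ b_i: 5/2·1 + (-13/14)·1 + (-4/7)·1 = 1 ✓
b·c: (-13/14)·1 + (-4/7)·(-5/2) = 1/2 ✓
b·c²: (-13/14)·1 + (-4/7)·25/4 = -9/2 ≠ 1/3 ⇒ order 2.
b·Ac: (-4/7)·(-3/2) = 6/7 ≠ 1/6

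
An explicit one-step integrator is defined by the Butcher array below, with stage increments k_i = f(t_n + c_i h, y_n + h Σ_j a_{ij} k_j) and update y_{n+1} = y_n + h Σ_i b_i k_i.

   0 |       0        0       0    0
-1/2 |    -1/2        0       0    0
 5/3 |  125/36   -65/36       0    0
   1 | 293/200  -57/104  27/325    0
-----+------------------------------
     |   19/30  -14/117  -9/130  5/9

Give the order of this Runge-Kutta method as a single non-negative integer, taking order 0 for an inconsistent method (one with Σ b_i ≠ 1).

4

b = (19/30, -14/117, -9/130, 5/9)
c = (0, -1/2, 5/3, 1)
Ac = (0, 0, 65/72, 33/80)
Σ b_i: 19/30·1 + (-14/117)·1 + (-9/130)·1 + 5/9·1 = 1 ✓
b·c: (-14/117)·(-1/2) + (-9/130)·5/3 + 5/9·1 = 1/2 ✓
b·c²: (-14/117)·1/4 + (-9/130)·25/9 + 5/9·1 = 1/3 ✓
b·Ac: (-9/130)·65/72 + 5/9·33/80 = 1/6 ✓
b·c³: (-14/117)·(-1/8) + (-9/130)·125/27 + 5/9·1 = 1/4 ✓
b·(c∘Ac): (-9/130)·325/216 + 5/9·33/80 = 1/8 ✓
b·Ac²: (-9/130)·(-65/144) + 5/9·3/32 = 1/12 ✓
b·A²c: 5/9·3/40 = 1/24 ✓; 4 stages ⇒ order 4.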